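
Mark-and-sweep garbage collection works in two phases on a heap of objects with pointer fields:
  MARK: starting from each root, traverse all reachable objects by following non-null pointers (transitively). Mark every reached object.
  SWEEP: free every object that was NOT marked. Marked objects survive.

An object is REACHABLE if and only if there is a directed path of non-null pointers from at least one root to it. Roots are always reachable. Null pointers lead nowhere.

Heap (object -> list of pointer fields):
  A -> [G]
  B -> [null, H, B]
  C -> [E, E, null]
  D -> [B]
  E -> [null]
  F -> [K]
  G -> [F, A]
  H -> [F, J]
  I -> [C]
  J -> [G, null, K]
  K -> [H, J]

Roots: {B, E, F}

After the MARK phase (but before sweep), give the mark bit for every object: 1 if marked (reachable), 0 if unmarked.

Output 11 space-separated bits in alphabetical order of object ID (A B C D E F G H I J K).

Roots: B E F
Mark B: refs=null H B, marked=B
Mark E: refs=null, marked=B E
Mark F: refs=K, marked=B E F
Mark H: refs=F J, marked=B E F H
Mark K: refs=H J, marked=B E F H K
Mark J: refs=G null K, marked=B E F H J K
Mark G: refs=F A, marked=B E F G H J K
Mark A: refs=G, marked=A B E F G H J K
Unmarked (collected): C D I

Answer: 1 1 0 0 1 1 1 1 0 1 1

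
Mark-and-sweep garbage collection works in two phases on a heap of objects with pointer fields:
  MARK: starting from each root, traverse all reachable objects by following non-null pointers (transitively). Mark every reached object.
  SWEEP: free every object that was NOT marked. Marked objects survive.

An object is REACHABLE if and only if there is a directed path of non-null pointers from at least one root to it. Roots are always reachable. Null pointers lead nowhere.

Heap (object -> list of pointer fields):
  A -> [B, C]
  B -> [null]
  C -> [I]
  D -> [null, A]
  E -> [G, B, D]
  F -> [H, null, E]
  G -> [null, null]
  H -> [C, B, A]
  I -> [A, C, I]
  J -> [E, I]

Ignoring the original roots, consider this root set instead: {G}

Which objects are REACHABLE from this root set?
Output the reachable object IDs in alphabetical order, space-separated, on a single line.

Roots: G
Mark G: refs=null null, marked=G
Unmarked (collected): A B C D E F H I J

Answer: G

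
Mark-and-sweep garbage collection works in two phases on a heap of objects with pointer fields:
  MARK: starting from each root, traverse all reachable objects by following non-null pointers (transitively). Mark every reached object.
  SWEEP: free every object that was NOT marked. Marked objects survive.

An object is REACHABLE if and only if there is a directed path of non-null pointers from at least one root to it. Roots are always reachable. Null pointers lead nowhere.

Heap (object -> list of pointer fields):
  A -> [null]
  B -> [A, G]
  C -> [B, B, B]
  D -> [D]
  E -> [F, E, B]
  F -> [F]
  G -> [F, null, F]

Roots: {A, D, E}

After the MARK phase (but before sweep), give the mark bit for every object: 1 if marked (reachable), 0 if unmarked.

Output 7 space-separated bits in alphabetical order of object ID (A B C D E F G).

Roots: A D E
Mark A: refs=null, marked=A
Mark D: refs=D, marked=A D
Mark E: refs=F E B, marked=A D E
Mark F: refs=F, marked=A D E F
Mark B: refs=A G, marked=A B D E F
Mark G: refs=F null F, marked=A B D E F G
Unmarked (collected): C

Answer: 1 1 0 1 1 1 1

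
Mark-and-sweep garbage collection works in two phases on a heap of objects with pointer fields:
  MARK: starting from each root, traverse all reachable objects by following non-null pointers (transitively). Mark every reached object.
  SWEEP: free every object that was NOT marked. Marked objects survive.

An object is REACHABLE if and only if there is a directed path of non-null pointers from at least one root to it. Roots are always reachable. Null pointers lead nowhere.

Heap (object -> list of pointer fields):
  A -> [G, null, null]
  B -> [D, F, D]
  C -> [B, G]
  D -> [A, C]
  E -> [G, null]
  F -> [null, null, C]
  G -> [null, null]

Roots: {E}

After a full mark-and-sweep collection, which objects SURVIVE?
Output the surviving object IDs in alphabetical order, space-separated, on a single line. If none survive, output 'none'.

Answer: E G

Derivation:
Roots: E
Mark E: refs=G null, marked=E
Mark G: refs=null null, marked=E G
Unmarked (collected): A B C D F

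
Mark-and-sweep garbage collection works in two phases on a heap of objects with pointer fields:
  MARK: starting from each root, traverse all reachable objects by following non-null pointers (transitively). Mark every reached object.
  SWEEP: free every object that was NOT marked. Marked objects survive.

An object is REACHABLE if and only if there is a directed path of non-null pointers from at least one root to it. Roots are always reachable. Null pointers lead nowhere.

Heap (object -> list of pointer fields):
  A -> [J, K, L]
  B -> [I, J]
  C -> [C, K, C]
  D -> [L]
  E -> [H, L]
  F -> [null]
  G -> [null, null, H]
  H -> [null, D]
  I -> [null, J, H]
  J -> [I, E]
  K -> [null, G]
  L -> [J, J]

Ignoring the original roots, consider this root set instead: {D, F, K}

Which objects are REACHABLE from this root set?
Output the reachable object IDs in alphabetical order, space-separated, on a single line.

Roots: D F K
Mark D: refs=L, marked=D
Mark F: refs=null, marked=D F
Mark K: refs=null G, marked=D F K
Mark L: refs=J J, marked=D F K L
Mark G: refs=null null H, marked=D F G K L
Mark J: refs=I E, marked=D F G J K L
Mark H: refs=null D, marked=D F G H J K L
Mark I: refs=null J H, marked=D F G H I J K L
Mark E: refs=H L, marked=D E F G H I J K L
Unmarked (collected): A B C

Answer: D E F G H I J K L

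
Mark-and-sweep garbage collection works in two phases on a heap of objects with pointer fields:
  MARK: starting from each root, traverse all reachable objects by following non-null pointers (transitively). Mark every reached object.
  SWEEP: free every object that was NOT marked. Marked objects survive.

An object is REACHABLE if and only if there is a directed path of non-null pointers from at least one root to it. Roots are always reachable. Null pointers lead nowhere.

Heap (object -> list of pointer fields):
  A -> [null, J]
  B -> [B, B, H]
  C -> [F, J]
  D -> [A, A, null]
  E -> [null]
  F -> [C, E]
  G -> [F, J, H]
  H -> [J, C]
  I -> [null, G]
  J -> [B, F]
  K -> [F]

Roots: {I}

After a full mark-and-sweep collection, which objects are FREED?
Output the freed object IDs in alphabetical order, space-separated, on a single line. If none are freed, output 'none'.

Answer: A D K

Derivation:
Roots: I
Mark I: refs=null G, marked=I
Mark G: refs=F J H, marked=G I
Mark F: refs=C E, marked=F G I
Mark J: refs=B F, marked=F G I J
Mark H: refs=J C, marked=F G H I J
Mark C: refs=F J, marked=C F G H I J
Mark E: refs=null, marked=C E F G H I J
Mark B: refs=B B H, marked=B C E F G H I J
Unmarked (collected): A D K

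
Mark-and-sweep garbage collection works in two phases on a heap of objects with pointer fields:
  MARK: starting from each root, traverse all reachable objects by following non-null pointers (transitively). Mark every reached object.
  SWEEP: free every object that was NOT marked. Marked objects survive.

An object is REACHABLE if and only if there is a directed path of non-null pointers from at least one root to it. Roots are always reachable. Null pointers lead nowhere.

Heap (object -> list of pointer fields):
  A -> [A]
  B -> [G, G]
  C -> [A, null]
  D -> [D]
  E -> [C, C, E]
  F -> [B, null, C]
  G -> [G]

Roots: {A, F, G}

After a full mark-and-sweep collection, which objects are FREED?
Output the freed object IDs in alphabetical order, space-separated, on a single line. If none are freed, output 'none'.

Answer: D E

Derivation:
Roots: A F G
Mark A: refs=A, marked=A
Mark F: refs=B null C, marked=A F
Mark G: refs=G, marked=A F G
Mark B: refs=G G, marked=A B F G
Mark C: refs=A null, marked=A B C F G
Unmarked (collected): D E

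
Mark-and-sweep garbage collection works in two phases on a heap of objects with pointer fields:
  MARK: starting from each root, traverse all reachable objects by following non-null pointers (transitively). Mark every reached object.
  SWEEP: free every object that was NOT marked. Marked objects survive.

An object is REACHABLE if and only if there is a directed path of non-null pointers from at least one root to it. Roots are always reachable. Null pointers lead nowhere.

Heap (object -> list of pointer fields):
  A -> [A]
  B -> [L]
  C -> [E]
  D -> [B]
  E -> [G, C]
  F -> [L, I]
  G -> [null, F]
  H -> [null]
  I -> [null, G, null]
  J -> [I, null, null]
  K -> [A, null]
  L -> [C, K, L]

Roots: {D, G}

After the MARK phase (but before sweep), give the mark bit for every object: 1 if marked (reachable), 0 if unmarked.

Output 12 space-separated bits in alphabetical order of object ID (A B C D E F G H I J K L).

Answer: 1 1 1 1 1 1 1 0 1 0 1 1

Derivation:
Roots: D G
Mark D: refs=B, marked=D
Mark G: refs=null F, marked=D G
Mark B: refs=L, marked=B D G
Mark F: refs=L I, marked=B D F G
Mark L: refs=C K L, marked=B D F G L
Mark I: refs=null G null, marked=B D F G I L
Mark C: refs=E, marked=B C D F G I L
Mark K: refs=A null, marked=B C D F G I K L
Mark E: refs=G C, marked=B C D E F G I K L
Mark A: refs=A, marked=A B C D E F G I K L
Unmarked (collected): H J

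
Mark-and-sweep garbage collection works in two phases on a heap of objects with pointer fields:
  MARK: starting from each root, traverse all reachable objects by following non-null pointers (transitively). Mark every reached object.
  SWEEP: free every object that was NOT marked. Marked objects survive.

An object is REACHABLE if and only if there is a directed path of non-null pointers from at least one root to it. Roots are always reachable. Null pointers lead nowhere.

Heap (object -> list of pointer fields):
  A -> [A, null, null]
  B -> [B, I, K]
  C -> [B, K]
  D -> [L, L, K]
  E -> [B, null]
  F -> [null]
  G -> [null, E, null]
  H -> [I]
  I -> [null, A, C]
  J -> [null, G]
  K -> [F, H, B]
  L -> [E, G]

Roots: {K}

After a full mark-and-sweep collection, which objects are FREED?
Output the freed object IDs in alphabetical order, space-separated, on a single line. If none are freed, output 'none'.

Roots: K
Mark K: refs=F H B, marked=K
Mark F: refs=null, marked=F K
Mark H: refs=I, marked=F H K
Mark B: refs=B I K, marked=B F H K
Mark I: refs=null A C, marked=B F H I K
Mark A: refs=A null null, marked=A B F H I K
Mark C: refs=B K, marked=A B C F H I K
Unmarked (collected): D E G J L

Answer: D E G J L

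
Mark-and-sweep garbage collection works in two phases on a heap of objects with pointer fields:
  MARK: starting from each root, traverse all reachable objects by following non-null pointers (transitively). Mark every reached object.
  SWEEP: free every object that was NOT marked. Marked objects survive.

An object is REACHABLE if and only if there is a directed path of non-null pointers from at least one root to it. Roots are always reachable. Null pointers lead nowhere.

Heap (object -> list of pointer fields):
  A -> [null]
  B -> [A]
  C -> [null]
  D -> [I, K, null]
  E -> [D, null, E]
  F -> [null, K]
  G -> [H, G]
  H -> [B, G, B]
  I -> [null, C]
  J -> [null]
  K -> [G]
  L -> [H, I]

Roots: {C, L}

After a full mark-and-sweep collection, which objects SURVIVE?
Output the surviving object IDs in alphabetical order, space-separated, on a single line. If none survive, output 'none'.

Roots: C L
Mark C: refs=null, marked=C
Mark L: refs=H I, marked=C L
Mark H: refs=B G B, marked=C H L
Mark I: refs=null C, marked=C H I L
Mark B: refs=A, marked=B C H I L
Mark G: refs=H G, marked=B C G H I L
Mark A: refs=null, marked=A B C G H I L
Unmarked (collected): D E F J K

Answer: A B C G H I L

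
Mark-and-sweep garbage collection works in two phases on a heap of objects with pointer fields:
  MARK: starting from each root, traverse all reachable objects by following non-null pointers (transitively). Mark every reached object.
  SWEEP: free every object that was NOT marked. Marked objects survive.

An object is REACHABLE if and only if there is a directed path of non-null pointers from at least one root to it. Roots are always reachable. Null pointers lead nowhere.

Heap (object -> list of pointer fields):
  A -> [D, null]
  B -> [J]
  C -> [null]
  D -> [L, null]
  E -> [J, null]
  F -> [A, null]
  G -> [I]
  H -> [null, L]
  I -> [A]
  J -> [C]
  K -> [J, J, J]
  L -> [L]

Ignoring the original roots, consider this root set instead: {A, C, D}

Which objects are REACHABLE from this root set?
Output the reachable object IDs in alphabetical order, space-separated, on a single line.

Roots: A C D
Mark A: refs=D null, marked=A
Mark C: refs=null, marked=A C
Mark D: refs=L null, marked=A C D
Mark L: refs=L, marked=A C D L
Unmarked (collected): B E F G H I J K

Answer: A C D L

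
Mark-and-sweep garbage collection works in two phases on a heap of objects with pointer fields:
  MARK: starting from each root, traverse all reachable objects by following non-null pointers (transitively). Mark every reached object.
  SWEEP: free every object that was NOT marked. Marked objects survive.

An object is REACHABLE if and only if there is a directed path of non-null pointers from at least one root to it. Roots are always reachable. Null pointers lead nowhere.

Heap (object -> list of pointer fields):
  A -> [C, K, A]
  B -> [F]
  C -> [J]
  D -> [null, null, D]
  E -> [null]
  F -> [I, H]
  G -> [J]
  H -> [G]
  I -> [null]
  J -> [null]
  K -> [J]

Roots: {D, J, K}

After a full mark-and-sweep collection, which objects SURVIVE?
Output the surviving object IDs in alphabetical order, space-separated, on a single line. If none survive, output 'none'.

Answer: D J K

Derivation:
Roots: D J K
Mark D: refs=null null D, marked=D
Mark J: refs=null, marked=D J
Mark K: refs=J, marked=D J K
Unmarked (collected): A B C E F G H I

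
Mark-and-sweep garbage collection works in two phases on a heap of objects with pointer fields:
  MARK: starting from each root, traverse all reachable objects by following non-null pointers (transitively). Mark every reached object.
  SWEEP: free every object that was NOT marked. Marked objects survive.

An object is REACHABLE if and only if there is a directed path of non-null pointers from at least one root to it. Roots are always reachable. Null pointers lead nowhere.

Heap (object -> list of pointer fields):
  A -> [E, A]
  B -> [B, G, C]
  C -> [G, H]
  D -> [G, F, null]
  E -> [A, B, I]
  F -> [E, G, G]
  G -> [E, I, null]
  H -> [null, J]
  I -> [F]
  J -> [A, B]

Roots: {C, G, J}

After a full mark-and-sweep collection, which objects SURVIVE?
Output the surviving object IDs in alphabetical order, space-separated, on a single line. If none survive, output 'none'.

Answer: A B C E F G H I J

Derivation:
Roots: C G J
Mark C: refs=G H, marked=C
Mark G: refs=E I null, marked=C G
Mark J: refs=A B, marked=C G J
Mark H: refs=null J, marked=C G H J
Mark E: refs=A B I, marked=C E G H J
Mark I: refs=F, marked=C E G H I J
Mark A: refs=E A, marked=A C E G H I J
Mark B: refs=B G C, marked=A B C E G H I J
Mark F: refs=E G G, marked=A B C E F G H I J
Unmarked (collected): D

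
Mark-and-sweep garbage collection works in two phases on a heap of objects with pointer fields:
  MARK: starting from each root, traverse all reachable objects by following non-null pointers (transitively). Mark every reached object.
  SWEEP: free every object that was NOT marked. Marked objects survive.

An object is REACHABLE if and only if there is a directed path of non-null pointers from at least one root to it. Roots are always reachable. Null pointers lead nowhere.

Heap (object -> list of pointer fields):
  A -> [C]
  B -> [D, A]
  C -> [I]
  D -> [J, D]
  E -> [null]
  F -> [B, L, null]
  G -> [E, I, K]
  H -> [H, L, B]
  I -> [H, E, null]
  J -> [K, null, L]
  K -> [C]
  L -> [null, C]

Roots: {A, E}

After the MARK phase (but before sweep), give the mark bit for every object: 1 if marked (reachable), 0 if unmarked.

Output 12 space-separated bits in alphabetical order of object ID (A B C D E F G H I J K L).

Answer: 1 1 1 1 1 0 0 1 1 1 1 1

Derivation:
Roots: A E
Mark A: refs=C, marked=A
Mark E: refs=null, marked=A E
Mark C: refs=I, marked=A C E
Mark I: refs=H E null, marked=A C E I
Mark H: refs=H L B, marked=A C E H I
Mark L: refs=null C, marked=A C E H I L
Mark B: refs=D A, marked=A B C E H I L
Mark D: refs=J D, marked=A B C D E H I L
Mark J: refs=K null L, marked=A B C D E H I J L
Mark K: refs=C, marked=A B C D E H I J K L
Unmarked (collected): F G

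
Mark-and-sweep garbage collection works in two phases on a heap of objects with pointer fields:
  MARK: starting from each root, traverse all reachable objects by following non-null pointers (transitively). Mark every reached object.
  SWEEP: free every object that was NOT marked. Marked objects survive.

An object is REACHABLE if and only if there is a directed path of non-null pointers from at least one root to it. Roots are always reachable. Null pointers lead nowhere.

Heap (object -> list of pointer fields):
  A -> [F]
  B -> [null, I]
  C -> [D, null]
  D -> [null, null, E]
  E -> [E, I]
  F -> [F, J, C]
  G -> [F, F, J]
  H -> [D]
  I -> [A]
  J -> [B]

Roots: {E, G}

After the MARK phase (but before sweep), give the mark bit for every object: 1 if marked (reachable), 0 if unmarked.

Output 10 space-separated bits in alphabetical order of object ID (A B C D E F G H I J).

Answer: 1 1 1 1 1 1 1 0 1 1

Derivation:
Roots: E G
Mark E: refs=E I, marked=E
Mark G: refs=F F J, marked=E G
Mark I: refs=A, marked=E G I
Mark F: refs=F J C, marked=E F G I
Mark J: refs=B, marked=E F G I J
Mark A: refs=F, marked=A E F G I J
Mark C: refs=D null, marked=A C E F G I J
Mark B: refs=null I, marked=A B C E F G I J
Mark D: refs=null null E, marked=A B C D E F G I J
Unmarked (collected): H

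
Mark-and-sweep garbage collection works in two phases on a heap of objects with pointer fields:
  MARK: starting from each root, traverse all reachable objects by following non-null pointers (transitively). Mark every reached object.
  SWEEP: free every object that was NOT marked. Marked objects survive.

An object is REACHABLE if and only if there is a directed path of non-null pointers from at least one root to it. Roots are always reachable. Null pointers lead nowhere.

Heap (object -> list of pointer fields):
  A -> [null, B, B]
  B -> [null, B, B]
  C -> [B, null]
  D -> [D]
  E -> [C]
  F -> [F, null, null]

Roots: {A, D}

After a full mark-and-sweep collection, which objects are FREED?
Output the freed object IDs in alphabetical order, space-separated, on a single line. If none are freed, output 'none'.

Roots: A D
Mark A: refs=null B B, marked=A
Mark D: refs=D, marked=A D
Mark B: refs=null B B, marked=A B D
Unmarked (collected): C E F

Answer: C E F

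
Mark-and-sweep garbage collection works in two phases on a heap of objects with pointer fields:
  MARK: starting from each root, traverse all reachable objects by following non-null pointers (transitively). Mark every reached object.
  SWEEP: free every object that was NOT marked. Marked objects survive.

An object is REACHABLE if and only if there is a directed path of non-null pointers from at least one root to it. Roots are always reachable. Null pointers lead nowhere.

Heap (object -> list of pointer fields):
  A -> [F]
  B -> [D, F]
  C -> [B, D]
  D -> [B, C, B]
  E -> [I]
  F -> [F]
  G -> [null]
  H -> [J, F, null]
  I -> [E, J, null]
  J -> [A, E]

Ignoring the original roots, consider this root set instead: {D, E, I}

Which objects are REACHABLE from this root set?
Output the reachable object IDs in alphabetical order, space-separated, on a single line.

Answer: A B C D E F I J

Derivation:
Roots: D E I
Mark D: refs=B C B, marked=D
Mark E: refs=I, marked=D E
Mark I: refs=E J null, marked=D E I
Mark B: refs=D F, marked=B D E I
Mark C: refs=B D, marked=B C D E I
Mark J: refs=A E, marked=B C D E I J
Mark F: refs=F, marked=B C D E F I J
Mark A: refs=F, marked=A B C D E F I J
Unmarked (collected): G H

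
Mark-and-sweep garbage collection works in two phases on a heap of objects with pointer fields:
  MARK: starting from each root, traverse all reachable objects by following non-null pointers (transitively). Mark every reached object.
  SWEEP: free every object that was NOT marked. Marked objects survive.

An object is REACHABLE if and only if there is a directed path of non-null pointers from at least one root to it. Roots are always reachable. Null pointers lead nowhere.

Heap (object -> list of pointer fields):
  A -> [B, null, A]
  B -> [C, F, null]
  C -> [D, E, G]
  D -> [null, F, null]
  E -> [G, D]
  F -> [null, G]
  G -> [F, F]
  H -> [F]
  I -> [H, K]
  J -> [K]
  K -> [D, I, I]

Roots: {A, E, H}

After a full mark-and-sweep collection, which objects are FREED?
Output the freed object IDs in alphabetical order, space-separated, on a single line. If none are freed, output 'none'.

Answer: I J K

Derivation:
Roots: A E H
Mark A: refs=B null A, marked=A
Mark E: refs=G D, marked=A E
Mark H: refs=F, marked=A E H
Mark B: refs=C F null, marked=A B E H
Mark G: refs=F F, marked=A B E G H
Mark D: refs=null F null, marked=A B D E G H
Mark F: refs=null G, marked=A B D E F G H
Mark C: refs=D E G, marked=A B C D E F G H
Unmarked (collected): I J K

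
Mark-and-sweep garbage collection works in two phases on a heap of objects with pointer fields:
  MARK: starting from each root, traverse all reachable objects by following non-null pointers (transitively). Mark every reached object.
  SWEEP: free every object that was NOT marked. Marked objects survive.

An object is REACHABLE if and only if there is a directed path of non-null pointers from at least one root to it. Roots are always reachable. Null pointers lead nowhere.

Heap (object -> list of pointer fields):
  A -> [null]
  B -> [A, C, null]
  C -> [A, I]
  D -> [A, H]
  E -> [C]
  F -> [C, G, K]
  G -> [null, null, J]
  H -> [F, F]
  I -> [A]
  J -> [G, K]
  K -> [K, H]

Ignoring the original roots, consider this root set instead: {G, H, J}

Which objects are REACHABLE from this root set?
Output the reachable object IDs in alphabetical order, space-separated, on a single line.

Roots: G H J
Mark G: refs=null null J, marked=G
Mark H: refs=F F, marked=G H
Mark J: refs=G K, marked=G H J
Mark F: refs=C G K, marked=F G H J
Mark K: refs=K H, marked=F G H J K
Mark C: refs=A I, marked=C F G H J K
Mark A: refs=null, marked=A C F G H J K
Mark I: refs=A, marked=A C F G H I J K
Unmarked (collected): B D E

Answer: A C F G H I J K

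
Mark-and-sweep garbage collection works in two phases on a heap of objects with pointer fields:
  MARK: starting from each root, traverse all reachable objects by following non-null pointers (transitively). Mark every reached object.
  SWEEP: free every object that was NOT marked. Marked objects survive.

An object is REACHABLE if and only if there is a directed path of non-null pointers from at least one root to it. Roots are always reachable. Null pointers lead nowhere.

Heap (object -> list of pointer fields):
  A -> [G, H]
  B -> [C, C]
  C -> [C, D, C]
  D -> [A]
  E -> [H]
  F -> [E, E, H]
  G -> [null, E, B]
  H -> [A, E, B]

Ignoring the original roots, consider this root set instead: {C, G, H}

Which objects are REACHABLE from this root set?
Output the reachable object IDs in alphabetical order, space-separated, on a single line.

Roots: C G H
Mark C: refs=C D C, marked=C
Mark G: refs=null E B, marked=C G
Mark H: refs=A E B, marked=C G H
Mark D: refs=A, marked=C D G H
Mark E: refs=H, marked=C D E G H
Mark B: refs=C C, marked=B C D E G H
Mark A: refs=G H, marked=A B C D E G H
Unmarked (collected): F

Answer: A B C D E G H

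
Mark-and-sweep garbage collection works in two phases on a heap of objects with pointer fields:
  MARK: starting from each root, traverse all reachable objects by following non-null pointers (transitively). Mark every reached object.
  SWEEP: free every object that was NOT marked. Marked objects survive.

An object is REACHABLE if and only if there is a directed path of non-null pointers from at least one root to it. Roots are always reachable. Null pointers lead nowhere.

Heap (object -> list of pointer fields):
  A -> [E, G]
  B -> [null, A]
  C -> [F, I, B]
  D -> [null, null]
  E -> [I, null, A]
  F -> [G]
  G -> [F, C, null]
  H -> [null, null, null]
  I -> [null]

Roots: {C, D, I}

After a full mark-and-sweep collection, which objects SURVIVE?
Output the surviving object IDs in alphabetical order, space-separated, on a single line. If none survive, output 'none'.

Answer: A B C D E F G I

Derivation:
Roots: C D I
Mark C: refs=F I B, marked=C
Mark D: refs=null null, marked=C D
Mark I: refs=null, marked=C D I
Mark F: refs=G, marked=C D F I
Mark B: refs=null A, marked=B C D F I
Mark G: refs=F C null, marked=B C D F G I
Mark A: refs=E G, marked=A B C D F G I
Mark E: refs=I null A, marked=A B C D E F G I
Unmarked (collected): H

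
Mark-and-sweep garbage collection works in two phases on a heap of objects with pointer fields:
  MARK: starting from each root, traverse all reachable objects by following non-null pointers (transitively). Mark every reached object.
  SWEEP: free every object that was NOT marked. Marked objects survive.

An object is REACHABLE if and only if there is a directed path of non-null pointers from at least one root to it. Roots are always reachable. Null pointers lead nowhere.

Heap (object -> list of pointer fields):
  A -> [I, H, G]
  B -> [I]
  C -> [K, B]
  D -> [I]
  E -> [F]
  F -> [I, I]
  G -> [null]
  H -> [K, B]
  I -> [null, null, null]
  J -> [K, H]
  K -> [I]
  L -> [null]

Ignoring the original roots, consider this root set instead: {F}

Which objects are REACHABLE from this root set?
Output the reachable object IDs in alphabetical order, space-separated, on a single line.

Roots: F
Mark F: refs=I I, marked=F
Mark I: refs=null null null, marked=F I
Unmarked (collected): A B C D E G H J K L

Answer: F I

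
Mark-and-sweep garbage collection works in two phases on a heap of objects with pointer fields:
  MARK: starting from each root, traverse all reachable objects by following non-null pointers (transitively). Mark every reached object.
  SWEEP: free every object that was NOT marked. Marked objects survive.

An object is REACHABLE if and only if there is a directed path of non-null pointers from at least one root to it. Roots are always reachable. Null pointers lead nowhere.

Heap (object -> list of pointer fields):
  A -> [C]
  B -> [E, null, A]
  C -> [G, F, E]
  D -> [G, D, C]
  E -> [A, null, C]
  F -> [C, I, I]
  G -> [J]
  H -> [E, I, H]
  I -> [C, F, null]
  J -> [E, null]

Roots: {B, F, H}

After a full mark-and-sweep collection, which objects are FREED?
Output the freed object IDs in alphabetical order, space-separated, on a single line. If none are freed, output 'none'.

Roots: B F H
Mark B: refs=E null A, marked=B
Mark F: refs=C I I, marked=B F
Mark H: refs=E I H, marked=B F H
Mark E: refs=A null C, marked=B E F H
Mark A: refs=C, marked=A B E F H
Mark C: refs=G F E, marked=A B C E F H
Mark I: refs=C F null, marked=A B C E F H I
Mark G: refs=J, marked=A B C E F G H I
Mark J: refs=E null, marked=A B C E F G H I J
Unmarked (collected): D

Answer: D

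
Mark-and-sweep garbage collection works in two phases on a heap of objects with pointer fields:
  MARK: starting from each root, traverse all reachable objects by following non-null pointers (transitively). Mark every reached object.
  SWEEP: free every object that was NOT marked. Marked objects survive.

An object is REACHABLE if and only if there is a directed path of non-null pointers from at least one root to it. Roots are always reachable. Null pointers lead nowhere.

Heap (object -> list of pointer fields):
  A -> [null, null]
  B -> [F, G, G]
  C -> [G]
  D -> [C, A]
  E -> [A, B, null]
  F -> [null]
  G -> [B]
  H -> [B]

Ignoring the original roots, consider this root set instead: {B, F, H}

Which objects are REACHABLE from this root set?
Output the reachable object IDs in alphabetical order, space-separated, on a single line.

Answer: B F G H

Derivation:
Roots: B F H
Mark B: refs=F G G, marked=B
Mark F: refs=null, marked=B F
Mark H: refs=B, marked=B F H
Mark G: refs=B, marked=B F G H
Unmarked (collected): A C D E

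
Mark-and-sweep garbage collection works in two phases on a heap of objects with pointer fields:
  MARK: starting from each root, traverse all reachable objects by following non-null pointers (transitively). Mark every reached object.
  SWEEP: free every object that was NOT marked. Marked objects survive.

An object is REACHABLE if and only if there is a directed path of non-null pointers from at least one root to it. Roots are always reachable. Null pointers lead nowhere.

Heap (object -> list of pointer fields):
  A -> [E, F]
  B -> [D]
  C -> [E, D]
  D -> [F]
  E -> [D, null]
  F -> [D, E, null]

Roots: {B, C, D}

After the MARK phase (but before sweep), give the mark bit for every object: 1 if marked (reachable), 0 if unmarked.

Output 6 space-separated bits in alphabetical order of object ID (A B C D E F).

Answer: 0 1 1 1 1 1

Derivation:
Roots: B C D
Mark B: refs=D, marked=B
Mark C: refs=E D, marked=B C
Mark D: refs=F, marked=B C D
Mark E: refs=D null, marked=B C D E
Mark F: refs=D E null, marked=B C D E F
Unmarked (collected): A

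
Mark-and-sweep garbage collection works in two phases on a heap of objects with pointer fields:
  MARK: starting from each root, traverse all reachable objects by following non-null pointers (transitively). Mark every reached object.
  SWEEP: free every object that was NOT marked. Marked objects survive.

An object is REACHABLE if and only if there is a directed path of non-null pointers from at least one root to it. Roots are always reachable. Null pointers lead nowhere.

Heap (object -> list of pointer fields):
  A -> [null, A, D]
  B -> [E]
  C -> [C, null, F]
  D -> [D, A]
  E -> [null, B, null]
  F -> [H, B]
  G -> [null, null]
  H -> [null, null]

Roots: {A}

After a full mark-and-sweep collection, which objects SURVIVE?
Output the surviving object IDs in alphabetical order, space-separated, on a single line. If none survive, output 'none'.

Answer: A D

Derivation:
Roots: A
Mark A: refs=null A D, marked=A
Mark D: refs=D A, marked=A D
Unmarked (collected): B C E F G H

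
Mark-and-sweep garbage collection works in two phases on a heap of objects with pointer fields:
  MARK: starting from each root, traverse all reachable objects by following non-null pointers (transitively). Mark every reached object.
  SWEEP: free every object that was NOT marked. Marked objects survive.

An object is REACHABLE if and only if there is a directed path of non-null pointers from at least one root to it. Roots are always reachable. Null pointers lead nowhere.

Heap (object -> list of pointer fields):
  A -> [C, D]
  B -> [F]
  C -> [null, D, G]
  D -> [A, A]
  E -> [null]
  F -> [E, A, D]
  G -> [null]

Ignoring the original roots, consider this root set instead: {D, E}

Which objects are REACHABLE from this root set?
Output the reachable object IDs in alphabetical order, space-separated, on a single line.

Roots: D E
Mark D: refs=A A, marked=D
Mark E: refs=null, marked=D E
Mark A: refs=C D, marked=A D E
Mark C: refs=null D G, marked=A C D E
Mark G: refs=null, marked=A C D E G
Unmarked (collected): B F

Answer: A C D E G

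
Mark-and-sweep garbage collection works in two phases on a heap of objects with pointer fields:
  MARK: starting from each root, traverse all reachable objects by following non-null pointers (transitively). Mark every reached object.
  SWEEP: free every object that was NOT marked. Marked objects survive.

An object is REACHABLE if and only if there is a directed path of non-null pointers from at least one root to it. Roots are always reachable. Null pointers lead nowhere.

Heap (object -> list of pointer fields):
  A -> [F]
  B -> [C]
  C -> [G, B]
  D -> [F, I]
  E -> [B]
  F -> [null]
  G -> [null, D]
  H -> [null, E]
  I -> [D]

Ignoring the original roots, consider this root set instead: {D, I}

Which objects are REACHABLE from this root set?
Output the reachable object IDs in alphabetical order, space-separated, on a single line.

Roots: D I
Mark D: refs=F I, marked=D
Mark I: refs=D, marked=D I
Mark F: refs=null, marked=D F I
Unmarked (collected): A B C E G H

Answer: D F I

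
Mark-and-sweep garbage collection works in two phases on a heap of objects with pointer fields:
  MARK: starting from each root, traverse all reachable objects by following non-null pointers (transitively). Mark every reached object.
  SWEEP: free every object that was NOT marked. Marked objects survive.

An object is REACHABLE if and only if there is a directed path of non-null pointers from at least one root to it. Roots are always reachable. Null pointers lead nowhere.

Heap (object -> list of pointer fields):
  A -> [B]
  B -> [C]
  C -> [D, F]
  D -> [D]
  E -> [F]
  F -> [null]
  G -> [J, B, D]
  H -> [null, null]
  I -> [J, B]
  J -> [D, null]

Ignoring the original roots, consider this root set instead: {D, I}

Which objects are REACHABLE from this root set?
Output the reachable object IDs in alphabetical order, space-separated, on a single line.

Answer: B C D F I J

Derivation:
Roots: D I
Mark D: refs=D, marked=D
Mark I: refs=J B, marked=D I
Mark J: refs=D null, marked=D I J
Mark B: refs=C, marked=B D I J
Mark C: refs=D F, marked=B C D I J
Mark F: refs=null, marked=B C D F I J
Unmarked (collected): A E G H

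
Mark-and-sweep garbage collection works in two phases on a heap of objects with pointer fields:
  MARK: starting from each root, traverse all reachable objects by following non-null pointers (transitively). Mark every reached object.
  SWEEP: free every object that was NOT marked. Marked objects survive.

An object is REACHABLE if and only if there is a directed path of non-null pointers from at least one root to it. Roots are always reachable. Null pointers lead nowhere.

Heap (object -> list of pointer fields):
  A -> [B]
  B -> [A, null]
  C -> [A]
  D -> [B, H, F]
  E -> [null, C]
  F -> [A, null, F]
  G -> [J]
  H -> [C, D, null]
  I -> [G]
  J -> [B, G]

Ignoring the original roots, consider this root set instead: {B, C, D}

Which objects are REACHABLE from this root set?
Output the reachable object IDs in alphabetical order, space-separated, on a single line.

Roots: B C D
Mark B: refs=A null, marked=B
Mark C: refs=A, marked=B C
Mark D: refs=B H F, marked=B C D
Mark A: refs=B, marked=A B C D
Mark H: refs=C D null, marked=A B C D H
Mark F: refs=A null F, marked=A B C D F H
Unmarked (collected): E G I J

Answer: A B C D F H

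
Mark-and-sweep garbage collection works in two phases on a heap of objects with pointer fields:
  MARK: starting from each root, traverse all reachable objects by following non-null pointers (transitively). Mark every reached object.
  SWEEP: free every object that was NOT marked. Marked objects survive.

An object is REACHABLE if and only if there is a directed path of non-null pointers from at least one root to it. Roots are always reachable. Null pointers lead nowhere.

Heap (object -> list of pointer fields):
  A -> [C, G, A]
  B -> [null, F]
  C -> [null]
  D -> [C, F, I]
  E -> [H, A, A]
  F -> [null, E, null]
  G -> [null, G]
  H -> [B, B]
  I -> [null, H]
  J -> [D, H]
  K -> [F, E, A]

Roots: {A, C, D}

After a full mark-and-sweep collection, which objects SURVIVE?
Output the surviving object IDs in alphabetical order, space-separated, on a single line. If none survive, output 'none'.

Roots: A C D
Mark A: refs=C G A, marked=A
Mark C: refs=null, marked=A C
Mark D: refs=C F I, marked=A C D
Mark G: refs=null G, marked=A C D G
Mark F: refs=null E null, marked=A C D F G
Mark I: refs=null H, marked=A C D F G I
Mark E: refs=H A A, marked=A C D E F G I
Mark H: refs=B B, marked=A C D E F G H I
Mark B: refs=null F, marked=A B C D E F G H I
Unmarked (collected): J K

Answer: A B C D E F G H I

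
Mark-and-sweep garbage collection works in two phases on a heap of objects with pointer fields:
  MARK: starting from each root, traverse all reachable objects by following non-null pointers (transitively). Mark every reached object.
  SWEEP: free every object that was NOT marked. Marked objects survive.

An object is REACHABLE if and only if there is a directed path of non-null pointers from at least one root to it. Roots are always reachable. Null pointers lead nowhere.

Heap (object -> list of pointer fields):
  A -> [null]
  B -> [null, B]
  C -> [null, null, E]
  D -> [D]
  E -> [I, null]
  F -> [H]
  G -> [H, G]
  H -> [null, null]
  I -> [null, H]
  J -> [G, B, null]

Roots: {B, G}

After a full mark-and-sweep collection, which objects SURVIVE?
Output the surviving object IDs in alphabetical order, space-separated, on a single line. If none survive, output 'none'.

Answer: B G H

Derivation:
Roots: B G
Mark B: refs=null B, marked=B
Mark G: refs=H G, marked=B G
Mark H: refs=null null, marked=B G H
Unmarked (collected): A C D E F I J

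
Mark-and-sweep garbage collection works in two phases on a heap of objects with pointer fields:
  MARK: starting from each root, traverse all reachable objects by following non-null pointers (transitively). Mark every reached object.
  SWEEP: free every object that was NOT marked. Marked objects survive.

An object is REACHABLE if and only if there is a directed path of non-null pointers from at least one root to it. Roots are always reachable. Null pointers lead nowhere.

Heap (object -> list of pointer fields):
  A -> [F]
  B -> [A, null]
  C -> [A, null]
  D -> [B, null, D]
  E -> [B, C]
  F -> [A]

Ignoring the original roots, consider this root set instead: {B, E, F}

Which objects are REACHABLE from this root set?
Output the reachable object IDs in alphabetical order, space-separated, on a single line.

Roots: B E F
Mark B: refs=A null, marked=B
Mark E: refs=B C, marked=B E
Mark F: refs=A, marked=B E F
Mark A: refs=F, marked=A B E F
Mark C: refs=A null, marked=A B C E F
Unmarked (collected): D

Answer: A B C E F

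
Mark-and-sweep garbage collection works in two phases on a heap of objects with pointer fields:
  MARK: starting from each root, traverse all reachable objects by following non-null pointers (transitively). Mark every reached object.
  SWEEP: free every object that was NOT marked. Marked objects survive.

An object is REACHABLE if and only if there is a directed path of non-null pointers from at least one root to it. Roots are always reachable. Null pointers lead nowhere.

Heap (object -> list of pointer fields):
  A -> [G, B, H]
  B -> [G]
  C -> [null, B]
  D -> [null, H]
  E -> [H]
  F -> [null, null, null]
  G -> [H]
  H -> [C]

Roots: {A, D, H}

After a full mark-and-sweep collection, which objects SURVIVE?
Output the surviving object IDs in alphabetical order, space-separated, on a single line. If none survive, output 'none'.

Roots: A D H
Mark A: refs=G B H, marked=A
Mark D: refs=null H, marked=A D
Mark H: refs=C, marked=A D H
Mark G: refs=H, marked=A D G H
Mark B: refs=G, marked=A B D G H
Mark C: refs=null B, marked=A B C D G H
Unmarked (collected): E F

Answer: A B C D G H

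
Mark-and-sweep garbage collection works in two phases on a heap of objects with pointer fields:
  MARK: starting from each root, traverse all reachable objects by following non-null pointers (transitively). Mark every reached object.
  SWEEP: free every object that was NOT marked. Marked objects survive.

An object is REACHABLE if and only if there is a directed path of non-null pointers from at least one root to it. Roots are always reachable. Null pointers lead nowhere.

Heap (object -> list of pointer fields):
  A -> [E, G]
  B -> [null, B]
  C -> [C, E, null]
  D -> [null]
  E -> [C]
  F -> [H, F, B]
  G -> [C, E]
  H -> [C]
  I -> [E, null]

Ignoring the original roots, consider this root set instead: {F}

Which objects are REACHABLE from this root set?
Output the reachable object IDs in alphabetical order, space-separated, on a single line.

Answer: B C E F H

Derivation:
Roots: F
Mark F: refs=H F B, marked=F
Mark H: refs=C, marked=F H
Mark B: refs=null B, marked=B F H
Mark C: refs=C E null, marked=B C F H
Mark E: refs=C, marked=B C E F H
Unmarked (collected): A D G I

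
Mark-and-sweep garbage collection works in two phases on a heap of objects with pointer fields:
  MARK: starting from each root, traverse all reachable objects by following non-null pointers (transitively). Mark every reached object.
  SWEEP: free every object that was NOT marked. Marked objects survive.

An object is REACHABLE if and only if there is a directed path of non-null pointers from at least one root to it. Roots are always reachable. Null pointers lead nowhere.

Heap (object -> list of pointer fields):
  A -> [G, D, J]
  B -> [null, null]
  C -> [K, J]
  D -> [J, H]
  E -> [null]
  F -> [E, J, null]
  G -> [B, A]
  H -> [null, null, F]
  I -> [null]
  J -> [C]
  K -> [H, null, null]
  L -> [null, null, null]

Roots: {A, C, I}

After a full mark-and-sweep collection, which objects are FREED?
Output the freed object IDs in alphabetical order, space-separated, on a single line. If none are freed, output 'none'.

Roots: A C I
Mark A: refs=G D J, marked=A
Mark C: refs=K J, marked=A C
Mark I: refs=null, marked=A C I
Mark G: refs=B A, marked=A C G I
Mark D: refs=J H, marked=A C D G I
Mark J: refs=C, marked=A C D G I J
Mark K: refs=H null null, marked=A C D G I J K
Mark B: refs=null null, marked=A B C D G I J K
Mark H: refs=null null F, marked=A B C D G H I J K
Mark F: refs=E J null, marked=A B C D F G H I J K
Mark E: refs=null, marked=A B C D E F G H I J K
Unmarked (collected): L

Answer: L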